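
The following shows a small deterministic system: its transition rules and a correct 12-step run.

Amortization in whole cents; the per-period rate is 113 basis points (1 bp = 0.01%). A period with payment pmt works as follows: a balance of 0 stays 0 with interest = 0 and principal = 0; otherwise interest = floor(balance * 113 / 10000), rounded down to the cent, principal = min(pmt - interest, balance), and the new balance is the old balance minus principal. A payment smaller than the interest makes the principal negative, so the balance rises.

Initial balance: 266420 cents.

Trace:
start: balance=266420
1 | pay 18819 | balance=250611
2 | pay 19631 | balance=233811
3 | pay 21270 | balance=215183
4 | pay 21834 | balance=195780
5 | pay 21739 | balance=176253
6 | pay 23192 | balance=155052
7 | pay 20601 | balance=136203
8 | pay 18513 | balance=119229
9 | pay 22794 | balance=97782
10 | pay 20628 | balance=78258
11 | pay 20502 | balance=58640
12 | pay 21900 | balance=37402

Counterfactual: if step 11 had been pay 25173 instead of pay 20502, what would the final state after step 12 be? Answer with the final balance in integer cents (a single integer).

32678

(re-executing from step 11 with the substitution; state before step 11: balance=78258)
11 | pay 25173 | balance=53969
12 | pay 21900 | balance=32678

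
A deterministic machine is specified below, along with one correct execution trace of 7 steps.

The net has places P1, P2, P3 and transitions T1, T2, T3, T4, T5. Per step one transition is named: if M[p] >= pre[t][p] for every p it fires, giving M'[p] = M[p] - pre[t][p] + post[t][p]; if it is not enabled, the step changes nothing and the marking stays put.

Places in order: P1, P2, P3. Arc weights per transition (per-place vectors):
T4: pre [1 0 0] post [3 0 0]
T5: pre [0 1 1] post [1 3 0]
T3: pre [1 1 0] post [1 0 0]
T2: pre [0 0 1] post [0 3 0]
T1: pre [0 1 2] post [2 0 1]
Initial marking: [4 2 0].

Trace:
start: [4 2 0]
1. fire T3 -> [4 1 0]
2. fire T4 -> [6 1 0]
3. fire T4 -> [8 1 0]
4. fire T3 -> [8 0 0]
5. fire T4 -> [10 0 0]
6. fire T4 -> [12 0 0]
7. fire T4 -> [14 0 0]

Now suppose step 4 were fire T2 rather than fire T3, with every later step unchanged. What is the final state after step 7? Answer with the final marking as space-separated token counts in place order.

(re-executing from step 4 with the substitution; state before step 4: [8 1 0])
4. fire T2 -> [8 1 0]
5. fire T4 -> [10 1 0]
6. fire T4 -> [12 1 0]
7. fire T4 -> [14 1 0]

14 1 0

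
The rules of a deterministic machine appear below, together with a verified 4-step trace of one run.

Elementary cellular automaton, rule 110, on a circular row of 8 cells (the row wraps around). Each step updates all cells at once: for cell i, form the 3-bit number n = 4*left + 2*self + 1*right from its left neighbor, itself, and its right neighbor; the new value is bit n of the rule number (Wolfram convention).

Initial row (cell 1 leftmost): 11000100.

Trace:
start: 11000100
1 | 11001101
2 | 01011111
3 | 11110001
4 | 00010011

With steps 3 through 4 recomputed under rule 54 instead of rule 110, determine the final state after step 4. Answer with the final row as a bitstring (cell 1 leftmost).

(re-executing steps 3..4 under rule 54; state before step 3: 01011111)
3 | 11100000
4 | 00010001

00010001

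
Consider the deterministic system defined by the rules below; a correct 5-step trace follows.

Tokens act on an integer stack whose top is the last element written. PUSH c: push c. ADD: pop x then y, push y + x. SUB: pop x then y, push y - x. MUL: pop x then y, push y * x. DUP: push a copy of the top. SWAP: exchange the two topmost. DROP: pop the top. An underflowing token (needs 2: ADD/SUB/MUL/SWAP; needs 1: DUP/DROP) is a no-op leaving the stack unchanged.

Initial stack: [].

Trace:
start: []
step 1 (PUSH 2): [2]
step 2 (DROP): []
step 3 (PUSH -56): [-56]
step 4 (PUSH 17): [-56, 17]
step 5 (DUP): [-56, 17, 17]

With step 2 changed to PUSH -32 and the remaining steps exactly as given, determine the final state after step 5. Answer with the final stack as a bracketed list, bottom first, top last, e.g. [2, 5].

[2, -32, -56, 17, 17]

(re-executing from step 2 with the substitution; state before step 2: [2])
step 2 (PUSH -32): [2, -32]
step 3 (PUSH -56): [2, -32, -56]
step 4 (PUSH 17): [2, -32, -56, 17]
step 5 (DUP): [2, -32, -56, 17, 17]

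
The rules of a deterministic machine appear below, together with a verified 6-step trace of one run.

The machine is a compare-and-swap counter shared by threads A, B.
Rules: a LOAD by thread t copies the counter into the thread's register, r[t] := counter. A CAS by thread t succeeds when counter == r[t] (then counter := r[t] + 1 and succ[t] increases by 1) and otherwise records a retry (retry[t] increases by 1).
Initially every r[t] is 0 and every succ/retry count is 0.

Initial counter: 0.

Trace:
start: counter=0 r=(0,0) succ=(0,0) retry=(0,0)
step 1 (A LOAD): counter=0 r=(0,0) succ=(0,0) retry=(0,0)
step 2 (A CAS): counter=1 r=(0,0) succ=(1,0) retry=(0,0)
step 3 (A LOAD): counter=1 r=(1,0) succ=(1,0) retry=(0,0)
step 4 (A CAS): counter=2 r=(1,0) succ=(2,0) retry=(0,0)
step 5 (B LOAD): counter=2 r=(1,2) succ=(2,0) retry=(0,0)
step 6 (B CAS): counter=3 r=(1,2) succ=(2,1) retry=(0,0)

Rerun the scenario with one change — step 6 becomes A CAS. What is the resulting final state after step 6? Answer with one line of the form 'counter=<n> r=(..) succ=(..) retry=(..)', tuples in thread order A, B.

counter=2 r=(1,2) succ=(2,0) retry=(1,0)

(re-executing from step 6 with the substitution; state before step 6: counter=2 r=(1,2) succ=(2,0) retry=(0,0))
step 6 (A CAS): counter=2 r=(1,2) succ=(2,0) retry=(1,0)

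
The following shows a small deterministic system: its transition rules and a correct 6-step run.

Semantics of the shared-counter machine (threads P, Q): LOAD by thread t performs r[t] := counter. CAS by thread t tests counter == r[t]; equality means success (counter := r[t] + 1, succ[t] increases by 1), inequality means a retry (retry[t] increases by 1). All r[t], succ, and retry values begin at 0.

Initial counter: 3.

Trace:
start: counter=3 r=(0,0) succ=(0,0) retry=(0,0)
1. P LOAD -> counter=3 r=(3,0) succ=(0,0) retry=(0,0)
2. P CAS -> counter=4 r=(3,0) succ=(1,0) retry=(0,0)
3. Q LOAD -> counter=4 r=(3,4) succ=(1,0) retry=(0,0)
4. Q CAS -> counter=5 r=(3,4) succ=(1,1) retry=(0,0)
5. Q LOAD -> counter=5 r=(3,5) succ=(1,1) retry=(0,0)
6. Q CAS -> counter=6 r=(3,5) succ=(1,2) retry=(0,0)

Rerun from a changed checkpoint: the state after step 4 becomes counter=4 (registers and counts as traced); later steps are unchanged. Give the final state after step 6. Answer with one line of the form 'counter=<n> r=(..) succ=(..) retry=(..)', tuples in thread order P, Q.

counter=5 r=(3,4) succ=(1,2) retry=(0,0)

state after step 4 := counter=4 r=(3,4) succ=(1,1) retry=(0,0)
5. Q LOAD -> counter=4 r=(3,4) succ=(1,1) retry=(0,0)
6. Q CAS -> counter=5 r=(3,4) succ=(1,2) retry=(0,0)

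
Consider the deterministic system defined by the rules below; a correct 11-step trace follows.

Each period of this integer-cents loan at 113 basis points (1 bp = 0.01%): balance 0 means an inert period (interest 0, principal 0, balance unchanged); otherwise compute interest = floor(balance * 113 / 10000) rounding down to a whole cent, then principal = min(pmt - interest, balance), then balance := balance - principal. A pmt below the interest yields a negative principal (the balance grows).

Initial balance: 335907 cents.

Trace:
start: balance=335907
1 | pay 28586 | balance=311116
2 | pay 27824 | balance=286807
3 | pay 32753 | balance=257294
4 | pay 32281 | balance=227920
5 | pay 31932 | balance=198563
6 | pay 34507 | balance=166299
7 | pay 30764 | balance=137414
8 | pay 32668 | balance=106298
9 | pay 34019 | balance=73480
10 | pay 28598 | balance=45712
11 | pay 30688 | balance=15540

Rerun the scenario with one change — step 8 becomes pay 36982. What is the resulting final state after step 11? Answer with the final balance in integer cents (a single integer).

11078

(re-executing from step 8 with the substitution; state before step 8: balance=137414)
8 | pay 36982 | balance=101984
9 | pay 34019 | balance=69117
10 | pay 28598 | balance=41300
11 | pay 30688 | balance=11078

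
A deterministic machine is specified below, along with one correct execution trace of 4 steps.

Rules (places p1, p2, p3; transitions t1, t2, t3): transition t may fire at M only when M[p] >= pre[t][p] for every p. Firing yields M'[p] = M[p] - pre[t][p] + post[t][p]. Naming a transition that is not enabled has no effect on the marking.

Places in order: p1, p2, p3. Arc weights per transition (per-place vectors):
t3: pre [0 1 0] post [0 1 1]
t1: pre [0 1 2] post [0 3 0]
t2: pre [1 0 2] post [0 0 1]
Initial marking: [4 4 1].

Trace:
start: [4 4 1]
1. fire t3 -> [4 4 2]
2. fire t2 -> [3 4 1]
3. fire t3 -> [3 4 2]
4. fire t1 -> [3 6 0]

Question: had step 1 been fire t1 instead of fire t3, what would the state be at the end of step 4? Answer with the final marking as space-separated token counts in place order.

(re-executing from step 1 with the substitution; state before step 1: [4 4 1])
1. fire t1 -> [4 4 1]
2. fire t2 -> [4 4 1]
3. fire t3 -> [4 4 2]
4. fire t1 -> [4 6 0]

4 6 0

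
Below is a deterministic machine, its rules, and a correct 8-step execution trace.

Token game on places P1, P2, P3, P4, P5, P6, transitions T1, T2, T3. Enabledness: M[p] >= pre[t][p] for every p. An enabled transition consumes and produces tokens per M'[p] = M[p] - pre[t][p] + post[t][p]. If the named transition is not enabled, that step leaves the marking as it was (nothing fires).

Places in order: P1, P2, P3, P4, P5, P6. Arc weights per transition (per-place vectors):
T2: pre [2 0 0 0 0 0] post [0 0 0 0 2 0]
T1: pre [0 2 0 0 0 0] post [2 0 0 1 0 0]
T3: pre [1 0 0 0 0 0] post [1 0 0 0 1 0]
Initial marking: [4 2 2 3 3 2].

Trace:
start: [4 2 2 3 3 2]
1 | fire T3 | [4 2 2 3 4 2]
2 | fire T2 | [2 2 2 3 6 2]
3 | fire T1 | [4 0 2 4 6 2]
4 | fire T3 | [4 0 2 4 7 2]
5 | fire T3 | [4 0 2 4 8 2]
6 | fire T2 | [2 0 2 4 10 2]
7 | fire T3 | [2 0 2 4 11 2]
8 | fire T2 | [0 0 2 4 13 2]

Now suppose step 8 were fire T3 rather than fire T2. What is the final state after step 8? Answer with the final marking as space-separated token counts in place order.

(re-executing from step 8 with the substitution; state before step 8: [2 0 2 4 11 2])
8 | fire T3 | [2 0 2 4 12 2]

2 0 2 4 12 2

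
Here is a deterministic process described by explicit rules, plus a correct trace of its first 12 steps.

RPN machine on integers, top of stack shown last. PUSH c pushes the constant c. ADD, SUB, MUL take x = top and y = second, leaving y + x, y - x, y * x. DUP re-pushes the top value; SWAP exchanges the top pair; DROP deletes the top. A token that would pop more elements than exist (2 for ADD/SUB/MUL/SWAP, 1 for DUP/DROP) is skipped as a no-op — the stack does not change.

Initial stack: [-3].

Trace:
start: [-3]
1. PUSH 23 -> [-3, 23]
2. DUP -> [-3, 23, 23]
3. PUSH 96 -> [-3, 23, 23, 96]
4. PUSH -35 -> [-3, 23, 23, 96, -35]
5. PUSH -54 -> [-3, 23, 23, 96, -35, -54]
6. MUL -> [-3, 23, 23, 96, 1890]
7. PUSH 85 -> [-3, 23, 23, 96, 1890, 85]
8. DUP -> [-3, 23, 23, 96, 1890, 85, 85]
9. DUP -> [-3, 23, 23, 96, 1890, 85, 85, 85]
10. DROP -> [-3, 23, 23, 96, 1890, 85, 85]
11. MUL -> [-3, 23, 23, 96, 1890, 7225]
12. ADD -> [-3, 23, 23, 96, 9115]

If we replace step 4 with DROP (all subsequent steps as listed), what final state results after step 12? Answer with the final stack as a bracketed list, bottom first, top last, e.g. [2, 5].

[-3, 23, 5983]

(re-executing from step 4 with the substitution; state before step 4: [-3, 23, 23, 96])
4. DROP -> [-3, 23, 23]
5. PUSH -54 -> [-3, 23, 23, -54]
6. MUL -> [-3, 23, -1242]
7. PUSH 85 -> [-3, 23, -1242, 85]
8. DUP -> [-3, 23, -1242, 85, 85]
9. DUP -> [-3, 23, -1242, 85, 85, 85]
10. DROP -> [-3, 23, -1242, 85, 85]
11. MUL -> [-3, 23, -1242, 7225]
12. ADD -> [-3, 23, 5983]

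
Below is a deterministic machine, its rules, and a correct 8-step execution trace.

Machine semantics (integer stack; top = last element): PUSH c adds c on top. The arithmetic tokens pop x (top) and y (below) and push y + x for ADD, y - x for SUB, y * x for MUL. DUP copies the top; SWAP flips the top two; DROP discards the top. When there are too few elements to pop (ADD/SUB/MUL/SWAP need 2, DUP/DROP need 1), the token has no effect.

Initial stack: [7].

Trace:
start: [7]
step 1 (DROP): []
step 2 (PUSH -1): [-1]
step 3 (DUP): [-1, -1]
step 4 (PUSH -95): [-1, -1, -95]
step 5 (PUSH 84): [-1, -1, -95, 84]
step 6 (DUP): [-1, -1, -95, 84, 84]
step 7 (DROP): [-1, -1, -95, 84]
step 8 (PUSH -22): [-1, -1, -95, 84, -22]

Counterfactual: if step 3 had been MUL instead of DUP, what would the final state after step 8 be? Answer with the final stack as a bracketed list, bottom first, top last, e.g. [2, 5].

[-1, -95, 84, -22]

(re-executing from step 3 with the substitution; state before step 3: [-1])
step 3 (MUL): [-1]
step 4 (PUSH -95): [-1, -95]
step 5 (PUSH 84): [-1, -95, 84]
step 6 (DUP): [-1, -95, 84, 84]
step 7 (DROP): [-1, -95, 84]
step 8 (PUSH -22): [-1, -95, 84, -22]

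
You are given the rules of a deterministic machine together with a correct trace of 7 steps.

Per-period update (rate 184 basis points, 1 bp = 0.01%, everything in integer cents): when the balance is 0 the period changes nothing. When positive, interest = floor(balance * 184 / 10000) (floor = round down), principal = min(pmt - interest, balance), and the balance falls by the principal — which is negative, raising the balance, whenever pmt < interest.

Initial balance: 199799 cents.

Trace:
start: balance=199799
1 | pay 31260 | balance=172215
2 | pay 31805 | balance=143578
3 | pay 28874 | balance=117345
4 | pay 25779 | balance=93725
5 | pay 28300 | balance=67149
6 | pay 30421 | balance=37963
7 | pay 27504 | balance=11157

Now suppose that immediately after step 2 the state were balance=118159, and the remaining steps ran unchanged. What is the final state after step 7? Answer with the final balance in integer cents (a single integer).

state after step 2 := balance=118159
3 | pay 28874 | balance=91459
4 | pay 25779 | balance=67362
5 | pay 28300 | balance=40301
6 | pay 30421 | balance=10621
7 | pay 27504 | balance=0

0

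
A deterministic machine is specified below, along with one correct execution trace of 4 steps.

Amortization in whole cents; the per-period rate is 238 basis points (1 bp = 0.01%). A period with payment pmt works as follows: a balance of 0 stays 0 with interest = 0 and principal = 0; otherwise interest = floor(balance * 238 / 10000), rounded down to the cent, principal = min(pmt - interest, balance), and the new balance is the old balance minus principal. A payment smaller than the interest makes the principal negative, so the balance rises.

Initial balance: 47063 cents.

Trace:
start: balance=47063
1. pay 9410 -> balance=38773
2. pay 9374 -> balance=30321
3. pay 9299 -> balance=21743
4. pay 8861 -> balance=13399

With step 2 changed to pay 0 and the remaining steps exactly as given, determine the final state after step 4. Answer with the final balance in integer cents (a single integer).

23224

(re-executing from step 2 with the substitution; state before step 2: balance=38773)
2. pay 0 -> balance=39695
3. pay 9299 -> balance=31340
4. pay 8861 -> balance=23224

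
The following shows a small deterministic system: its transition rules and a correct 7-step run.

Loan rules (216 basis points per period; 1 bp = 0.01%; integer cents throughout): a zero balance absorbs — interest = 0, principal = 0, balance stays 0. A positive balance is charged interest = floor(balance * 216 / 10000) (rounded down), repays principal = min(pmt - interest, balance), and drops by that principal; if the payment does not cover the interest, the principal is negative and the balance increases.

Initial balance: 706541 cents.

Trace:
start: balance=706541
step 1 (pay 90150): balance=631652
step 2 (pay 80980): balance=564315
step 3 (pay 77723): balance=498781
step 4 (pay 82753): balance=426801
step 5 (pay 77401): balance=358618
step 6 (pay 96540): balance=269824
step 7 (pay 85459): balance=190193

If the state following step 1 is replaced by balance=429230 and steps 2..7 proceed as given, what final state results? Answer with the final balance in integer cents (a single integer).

0

state after step 1 := balance=429230
step 2 (pay 80980): balance=357521
step 3 (pay 77723): balance=287520
step 4 (pay 82753): balance=210977
step 5 (pay 77401): balance=138133
step 6 (pay 96540): balance=44576
step 7 (pay 85459): balance=0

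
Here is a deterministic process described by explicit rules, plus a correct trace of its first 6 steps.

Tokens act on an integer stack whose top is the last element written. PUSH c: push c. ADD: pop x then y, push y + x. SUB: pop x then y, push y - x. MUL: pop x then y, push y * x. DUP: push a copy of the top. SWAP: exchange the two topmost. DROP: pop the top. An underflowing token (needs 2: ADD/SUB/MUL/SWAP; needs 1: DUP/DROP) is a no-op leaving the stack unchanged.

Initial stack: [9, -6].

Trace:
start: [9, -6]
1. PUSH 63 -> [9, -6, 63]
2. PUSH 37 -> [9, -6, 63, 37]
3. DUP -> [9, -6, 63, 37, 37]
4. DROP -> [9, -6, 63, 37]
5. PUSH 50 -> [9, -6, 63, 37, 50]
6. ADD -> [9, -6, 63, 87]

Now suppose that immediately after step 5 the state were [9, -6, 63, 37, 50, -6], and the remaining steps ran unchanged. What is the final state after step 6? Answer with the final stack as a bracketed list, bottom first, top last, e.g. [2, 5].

state after step 5 := [9, -6, 63, 37, 50, -6]
6. ADD -> [9, -6, 63, 37, 44]

[9, -6, 63, 37, 44]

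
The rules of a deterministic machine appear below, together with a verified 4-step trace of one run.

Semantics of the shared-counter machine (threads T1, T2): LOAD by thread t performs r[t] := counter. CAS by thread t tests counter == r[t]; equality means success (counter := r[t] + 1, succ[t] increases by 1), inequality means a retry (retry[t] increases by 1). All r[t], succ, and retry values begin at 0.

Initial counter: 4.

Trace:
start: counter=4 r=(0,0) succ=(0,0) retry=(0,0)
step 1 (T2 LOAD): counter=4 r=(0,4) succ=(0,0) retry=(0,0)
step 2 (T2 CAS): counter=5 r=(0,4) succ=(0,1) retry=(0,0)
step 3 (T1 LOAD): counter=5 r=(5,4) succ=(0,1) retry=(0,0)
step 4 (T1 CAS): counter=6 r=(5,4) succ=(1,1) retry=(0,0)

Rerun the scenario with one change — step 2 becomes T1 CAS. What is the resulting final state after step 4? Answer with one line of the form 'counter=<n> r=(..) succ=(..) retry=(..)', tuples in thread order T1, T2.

counter=5 r=(4,4) succ=(1,0) retry=(1,0)

(re-executing from step 2 with the substitution; state before step 2: counter=4 r=(0,4) succ=(0,0) retry=(0,0))
step 2 (T1 CAS): counter=4 r=(0,4) succ=(0,0) retry=(1,0)
step 3 (T1 LOAD): counter=4 r=(4,4) succ=(0,0) retry=(1,0)
step 4 (T1 CAS): counter=5 r=(4,4) succ=(1,0) retry=(1,0)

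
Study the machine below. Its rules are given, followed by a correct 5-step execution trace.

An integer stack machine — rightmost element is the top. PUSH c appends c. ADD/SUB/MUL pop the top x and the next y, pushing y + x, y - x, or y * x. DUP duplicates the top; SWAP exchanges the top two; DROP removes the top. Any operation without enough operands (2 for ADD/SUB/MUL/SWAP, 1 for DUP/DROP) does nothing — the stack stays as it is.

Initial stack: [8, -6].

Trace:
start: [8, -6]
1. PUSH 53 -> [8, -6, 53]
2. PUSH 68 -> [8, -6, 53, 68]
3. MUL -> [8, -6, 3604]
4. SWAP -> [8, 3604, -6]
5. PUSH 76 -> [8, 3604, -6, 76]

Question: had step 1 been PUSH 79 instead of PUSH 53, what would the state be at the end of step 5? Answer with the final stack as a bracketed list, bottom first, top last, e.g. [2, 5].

(re-executing from step 1 with the substitution; state before step 1: [8, -6])
1. PUSH 79 -> [8, -6, 79]
2. PUSH 68 -> [8, -6, 79, 68]
3. MUL -> [8, -6, 5372]
4. SWAP -> [8, 5372, -6]
5. PUSH 76 -> [8, 5372, -6, 76]

[8, 5372, -6, 76]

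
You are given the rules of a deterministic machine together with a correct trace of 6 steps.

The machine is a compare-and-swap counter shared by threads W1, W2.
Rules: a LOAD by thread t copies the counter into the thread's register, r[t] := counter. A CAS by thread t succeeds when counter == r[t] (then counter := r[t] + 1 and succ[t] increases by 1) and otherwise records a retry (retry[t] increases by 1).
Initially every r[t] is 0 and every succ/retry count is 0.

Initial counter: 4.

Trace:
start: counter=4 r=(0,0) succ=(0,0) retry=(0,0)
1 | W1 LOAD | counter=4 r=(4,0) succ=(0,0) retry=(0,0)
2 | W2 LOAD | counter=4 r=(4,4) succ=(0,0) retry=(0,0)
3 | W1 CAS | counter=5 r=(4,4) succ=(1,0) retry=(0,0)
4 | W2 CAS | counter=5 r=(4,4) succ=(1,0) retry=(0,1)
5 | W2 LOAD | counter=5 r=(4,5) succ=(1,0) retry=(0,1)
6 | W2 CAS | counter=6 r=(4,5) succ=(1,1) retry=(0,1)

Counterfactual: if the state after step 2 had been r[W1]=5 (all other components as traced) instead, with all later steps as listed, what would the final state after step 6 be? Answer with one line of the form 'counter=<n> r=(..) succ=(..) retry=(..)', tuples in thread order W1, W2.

counter=6 r=(5,5) succ=(0,2) retry=(1,0)

state after step 2 := counter=4 r=(5,4) succ=(0,0) retry=(0,0)
3 | W1 CAS | counter=4 r=(5,4) succ=(0,0) retry=(1,0)
4 | W2 CAS | counter=5 r=(5,4) succ=(0,1) retry=(1,0)
5 | W2 LOAD | counter=5 r=(5,5) succ=(0,1) retry=(1,0)
6 | W2 CAS | counter=6 r=(5,5) succ=(0,2) retry=(1,0)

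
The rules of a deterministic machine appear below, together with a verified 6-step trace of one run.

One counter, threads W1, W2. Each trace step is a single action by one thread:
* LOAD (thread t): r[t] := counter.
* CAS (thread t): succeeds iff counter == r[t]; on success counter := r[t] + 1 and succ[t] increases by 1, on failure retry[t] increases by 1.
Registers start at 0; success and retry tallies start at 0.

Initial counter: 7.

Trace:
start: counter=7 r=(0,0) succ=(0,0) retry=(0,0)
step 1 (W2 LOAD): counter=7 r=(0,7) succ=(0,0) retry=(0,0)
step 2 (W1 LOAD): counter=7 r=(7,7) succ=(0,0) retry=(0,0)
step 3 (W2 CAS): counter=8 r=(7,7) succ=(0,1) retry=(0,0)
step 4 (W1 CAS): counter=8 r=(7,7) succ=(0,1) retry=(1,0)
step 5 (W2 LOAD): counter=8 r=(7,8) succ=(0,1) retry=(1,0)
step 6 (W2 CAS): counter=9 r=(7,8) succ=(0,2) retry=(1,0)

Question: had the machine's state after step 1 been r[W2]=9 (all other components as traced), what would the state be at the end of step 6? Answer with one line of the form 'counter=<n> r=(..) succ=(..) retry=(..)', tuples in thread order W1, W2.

state after step 1 := counter=7 r=(0,9) succ=(0,0) retry=(0,0)
step 2 (W1 LOAD): counter=7 r=(7,9) succ=(0,0) retry=(0,0)
step 3 (W2 CAS): counter=7 r=(7,9) succ=(0,0) retry=(0,1)
step 4 (W1 CAS): counter=8 r=(7,9) succ=(1,0) retry=(0,1)
step 5 (W2 LOAD): counter=8 r=(7,8) succ=(1,0) retry=(0,1)
step 6 (W2 CAS): counter=9 r=(7,8) succ=(1,1) retry=(0,1)

counter=9 r=(7,8) succ=(1,1) retry=(0,1)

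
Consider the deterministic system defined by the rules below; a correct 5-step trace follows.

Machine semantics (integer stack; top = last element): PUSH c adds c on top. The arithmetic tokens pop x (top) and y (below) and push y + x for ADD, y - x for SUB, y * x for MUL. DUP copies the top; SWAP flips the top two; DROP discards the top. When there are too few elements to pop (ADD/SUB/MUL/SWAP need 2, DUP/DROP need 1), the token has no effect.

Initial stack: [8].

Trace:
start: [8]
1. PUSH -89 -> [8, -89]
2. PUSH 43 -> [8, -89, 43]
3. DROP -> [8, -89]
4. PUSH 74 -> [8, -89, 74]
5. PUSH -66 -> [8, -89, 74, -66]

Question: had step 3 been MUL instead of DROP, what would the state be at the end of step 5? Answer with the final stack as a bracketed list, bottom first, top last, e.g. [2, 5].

(re-executing from step 3 with the substitution; state before step 3: [8, -89, 43])
3. MUL -> [8, -3827]
4. PUSH 74 -> [8, -3827, 74]
5. PUSH -66 -> [8, -3827, 74, -66]

[8, -3827, 74, -66]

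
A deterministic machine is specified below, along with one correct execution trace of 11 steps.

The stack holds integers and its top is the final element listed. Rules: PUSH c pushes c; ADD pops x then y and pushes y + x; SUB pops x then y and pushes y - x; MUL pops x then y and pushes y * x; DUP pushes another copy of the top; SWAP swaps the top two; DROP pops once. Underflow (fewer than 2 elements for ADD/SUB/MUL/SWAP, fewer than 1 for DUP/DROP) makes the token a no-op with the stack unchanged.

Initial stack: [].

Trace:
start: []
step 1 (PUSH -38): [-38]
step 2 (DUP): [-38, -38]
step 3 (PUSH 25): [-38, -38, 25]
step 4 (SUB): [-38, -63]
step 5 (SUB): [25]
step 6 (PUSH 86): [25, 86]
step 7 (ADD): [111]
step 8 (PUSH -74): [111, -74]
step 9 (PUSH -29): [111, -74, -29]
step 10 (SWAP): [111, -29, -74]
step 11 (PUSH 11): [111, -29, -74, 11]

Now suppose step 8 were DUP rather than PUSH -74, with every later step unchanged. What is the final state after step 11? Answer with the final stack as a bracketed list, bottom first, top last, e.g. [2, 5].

(re-executing from step 8 with the substitution; state before step 8: [111])
step 8 (DUP): [111, 111]
step 9 (PUSH -29): [111, 111, -29]
step 10 (SWAP): [111, -29, 111]
step 11 (PUSH 11): [111, -29, 111, 11]

[111, -29, 111, 11]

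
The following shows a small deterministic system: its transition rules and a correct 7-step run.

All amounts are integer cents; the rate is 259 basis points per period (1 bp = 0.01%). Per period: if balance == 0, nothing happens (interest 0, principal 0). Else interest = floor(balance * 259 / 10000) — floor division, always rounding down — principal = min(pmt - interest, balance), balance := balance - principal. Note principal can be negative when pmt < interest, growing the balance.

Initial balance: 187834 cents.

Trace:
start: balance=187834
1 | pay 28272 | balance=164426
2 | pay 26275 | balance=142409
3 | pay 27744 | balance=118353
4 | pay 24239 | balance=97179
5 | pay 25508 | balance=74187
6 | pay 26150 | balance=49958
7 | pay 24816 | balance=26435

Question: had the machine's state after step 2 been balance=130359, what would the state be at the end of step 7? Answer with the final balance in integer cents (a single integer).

state after step 2 := balance=130359
3 | pay 27744 | balance=105991
4 | pay 24239 | balance=84497
5 | pay 25508 | balance=61177
6 | pay 26150 | balance=36611
7 | pay 24816 | balance=12743

12743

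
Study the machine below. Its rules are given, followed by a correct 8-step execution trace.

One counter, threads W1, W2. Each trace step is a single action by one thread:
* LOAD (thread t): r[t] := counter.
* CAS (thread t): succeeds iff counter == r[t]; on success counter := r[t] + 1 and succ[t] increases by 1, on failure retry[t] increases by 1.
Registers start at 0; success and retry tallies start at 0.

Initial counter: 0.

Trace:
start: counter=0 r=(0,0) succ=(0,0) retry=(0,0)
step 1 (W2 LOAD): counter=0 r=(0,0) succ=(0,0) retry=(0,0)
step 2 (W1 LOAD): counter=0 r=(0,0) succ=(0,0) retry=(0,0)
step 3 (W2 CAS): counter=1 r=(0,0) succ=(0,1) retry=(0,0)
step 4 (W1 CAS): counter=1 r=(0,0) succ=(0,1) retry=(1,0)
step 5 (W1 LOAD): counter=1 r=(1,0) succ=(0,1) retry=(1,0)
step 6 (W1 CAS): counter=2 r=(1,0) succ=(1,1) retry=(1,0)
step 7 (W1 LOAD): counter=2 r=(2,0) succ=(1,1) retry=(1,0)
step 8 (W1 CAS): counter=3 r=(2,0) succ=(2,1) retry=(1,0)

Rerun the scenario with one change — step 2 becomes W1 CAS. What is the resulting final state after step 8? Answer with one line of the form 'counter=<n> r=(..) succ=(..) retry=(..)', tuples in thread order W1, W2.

(re-executing from step 2 with the substitution; state before step 2: counter=0 r=(0,0) succ=(0,0) retry=(0,0))
step 2 (W1 CAS): counter=1 r=(0,0) succ=(1,0) retry=(0,0)
step 3 (W2 CAS): counter=1 r=(0,0) succ=(1,0) retry=(0,1)
step 4 (W1 CAS): counter=1 r=(0,0) succ=(1,0) retry=(1,1)
step 5 (W1 LOAD): counter=1 r=(1,0) succ=(1,0) retry=(1,1)
step 6 (W1 CAS): counter=2 r=(1,0) succ=(2,0) retry=(1,1)
step 7 (W1 LOAD): counter=2 r=(2,0) succ=(2,0) retry=(1,1)
step 8 (W1 CAS): counter=3 r=(2,0) succ=(3,0) retry=(1,1)

counter=3 r=(2,0) succ=(3,0) retry=(1,1)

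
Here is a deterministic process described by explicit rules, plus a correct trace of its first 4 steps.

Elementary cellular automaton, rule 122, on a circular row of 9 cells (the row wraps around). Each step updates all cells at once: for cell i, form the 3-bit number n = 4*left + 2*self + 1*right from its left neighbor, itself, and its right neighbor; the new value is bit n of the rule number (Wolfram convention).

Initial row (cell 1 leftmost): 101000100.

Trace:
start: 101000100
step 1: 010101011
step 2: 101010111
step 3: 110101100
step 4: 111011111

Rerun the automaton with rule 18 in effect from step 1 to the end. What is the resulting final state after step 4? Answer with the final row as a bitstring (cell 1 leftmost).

(re-executing steps 1..4 under rule 18; state before step 1: 101000100)
step 1: 000101011
step 2: 101000000
step 3: 000100001
step 4: 101010010

101010010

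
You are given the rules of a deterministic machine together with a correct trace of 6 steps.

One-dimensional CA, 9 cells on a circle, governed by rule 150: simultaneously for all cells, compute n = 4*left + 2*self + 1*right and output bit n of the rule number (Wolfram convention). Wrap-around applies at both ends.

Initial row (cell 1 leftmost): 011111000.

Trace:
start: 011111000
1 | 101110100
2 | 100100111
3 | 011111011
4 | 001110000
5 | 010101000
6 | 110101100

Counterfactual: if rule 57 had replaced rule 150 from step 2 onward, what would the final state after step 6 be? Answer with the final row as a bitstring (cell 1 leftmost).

101010100

(re-executing steps 2..6 under rule 57; state before step 2: 101110100)
2 | 011001010
3 | 010100101
4 | 101010010
5 | 010101001
6 | 101010100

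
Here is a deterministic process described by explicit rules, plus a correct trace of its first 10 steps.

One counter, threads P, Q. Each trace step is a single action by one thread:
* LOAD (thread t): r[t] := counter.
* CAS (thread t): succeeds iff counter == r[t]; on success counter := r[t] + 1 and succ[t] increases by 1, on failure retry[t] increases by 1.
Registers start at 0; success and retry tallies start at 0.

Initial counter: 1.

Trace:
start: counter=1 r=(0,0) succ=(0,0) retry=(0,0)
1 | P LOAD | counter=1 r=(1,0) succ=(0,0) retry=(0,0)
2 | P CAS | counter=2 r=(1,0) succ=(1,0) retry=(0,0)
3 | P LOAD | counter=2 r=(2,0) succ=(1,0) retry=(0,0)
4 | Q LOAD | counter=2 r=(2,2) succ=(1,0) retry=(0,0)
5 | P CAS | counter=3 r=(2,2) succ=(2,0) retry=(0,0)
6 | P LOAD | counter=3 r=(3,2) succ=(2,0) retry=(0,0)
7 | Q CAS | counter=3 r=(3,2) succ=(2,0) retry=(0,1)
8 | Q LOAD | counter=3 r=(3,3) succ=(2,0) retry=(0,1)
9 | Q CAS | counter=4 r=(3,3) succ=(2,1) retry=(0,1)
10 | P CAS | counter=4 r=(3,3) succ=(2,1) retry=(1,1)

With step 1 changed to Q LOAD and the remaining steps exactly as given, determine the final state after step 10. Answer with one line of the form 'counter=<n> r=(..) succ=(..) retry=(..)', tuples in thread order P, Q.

(re-executing from step 1 with the substitution; state before step 1: counter=1 r=(0,0) succ=(0,0) retry=(0,0))
1 | Q LOAD | counter=1 r=(0,1) succ=(0,0) retry=(0,0)
2 | P CAS | counter=1 r=(0,1) succ=(0,0) retry=(1,0)
3 | P LOAD | counter=1 r=(1,1) succ=(0,0) retry=(1,0)
4 | Q LOAD | counter=1 r=(1,1) succ=(0,0) retry=(1,0)
5 | P CAS | counter=2 r=(1,1) succ=(1,0) retry=(1,0)
6 | P LOAD | counter=2 r=(2,1) succ=(1,0) retry=(1,0)
7 | Q CAS | counter=2 r=(2,1) succ=(1,0) retry=(1,1)
8 | Q LOAD | counter=2 r=(2,2) succ=(1,0) retry=(1,1)
9 | Q CAS | counter=3 r=(2,2) succ=(1,1) retry=(1,1)
10 | P CAS | counter=3 r=(2,2) succ=(1,1) retry=(2,1)

counter=3 r=(2,2) succ=(1,1) retry=(2,1)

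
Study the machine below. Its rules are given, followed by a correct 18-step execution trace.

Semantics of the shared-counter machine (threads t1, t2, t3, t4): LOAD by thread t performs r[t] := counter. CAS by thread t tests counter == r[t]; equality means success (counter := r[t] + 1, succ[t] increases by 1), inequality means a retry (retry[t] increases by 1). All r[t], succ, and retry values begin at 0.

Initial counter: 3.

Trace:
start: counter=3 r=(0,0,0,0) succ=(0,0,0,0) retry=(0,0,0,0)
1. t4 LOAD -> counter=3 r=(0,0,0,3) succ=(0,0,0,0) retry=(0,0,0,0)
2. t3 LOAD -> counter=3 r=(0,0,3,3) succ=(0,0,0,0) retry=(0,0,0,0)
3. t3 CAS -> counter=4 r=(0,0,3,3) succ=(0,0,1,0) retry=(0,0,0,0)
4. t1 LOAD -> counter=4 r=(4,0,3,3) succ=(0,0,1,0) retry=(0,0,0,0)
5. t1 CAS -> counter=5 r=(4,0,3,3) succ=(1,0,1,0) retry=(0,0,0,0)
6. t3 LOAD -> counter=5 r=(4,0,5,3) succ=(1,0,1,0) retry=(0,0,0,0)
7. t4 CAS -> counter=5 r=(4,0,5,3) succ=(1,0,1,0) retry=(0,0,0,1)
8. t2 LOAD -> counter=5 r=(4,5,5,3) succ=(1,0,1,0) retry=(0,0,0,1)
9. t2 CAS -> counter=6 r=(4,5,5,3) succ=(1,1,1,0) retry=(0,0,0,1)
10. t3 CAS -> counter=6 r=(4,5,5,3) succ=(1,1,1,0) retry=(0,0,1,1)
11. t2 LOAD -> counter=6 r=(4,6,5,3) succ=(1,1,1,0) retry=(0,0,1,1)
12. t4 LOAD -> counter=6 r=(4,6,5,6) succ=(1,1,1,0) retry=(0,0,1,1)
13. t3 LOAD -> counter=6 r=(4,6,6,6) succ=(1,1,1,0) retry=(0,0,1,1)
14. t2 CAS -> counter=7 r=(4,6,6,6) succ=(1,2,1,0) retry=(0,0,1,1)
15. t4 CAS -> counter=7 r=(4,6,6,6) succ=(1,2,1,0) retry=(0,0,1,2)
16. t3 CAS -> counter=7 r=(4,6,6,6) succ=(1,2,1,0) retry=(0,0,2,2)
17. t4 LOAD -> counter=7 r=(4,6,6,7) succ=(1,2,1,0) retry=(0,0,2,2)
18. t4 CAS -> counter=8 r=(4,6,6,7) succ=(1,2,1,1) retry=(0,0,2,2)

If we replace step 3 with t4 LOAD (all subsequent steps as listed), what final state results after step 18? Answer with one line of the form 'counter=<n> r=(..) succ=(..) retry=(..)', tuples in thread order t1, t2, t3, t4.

(re-executing from step 3 with the substitution; state before step 3: counter=3 r=(0,0,3,3) succ=(0,0,0,0) retry=(0,0,0,0))
3. t4 LOAD -> counter=3 r=(0,0,3,3) succ=(0,0,0,0) retry=(0,0,0,0)
4. t1 LOAD -> counter=3 r=(3,0,3,3) succ=(0,0,0,0) retry=(0,0,0,0)
5. t1 CAS -> counter=4 r=(3,0,3,3) succ=(1,0,0,0) retry=(0,0,0,0)
6. t3 LOAD -> counter=4 r=(3,0,4,3) succ=(1,0,0,0) retry=(0,0,0,0)
7. t4 CAS -> counter=4 r=(3,0,4,3) succ=(1,0,0,0) retry=(0,0,0,1)
8. t2 LOAD -> counter=4 r=(3,4,4,3) succ=(1,0,0,0) retry=(0,0,0,1)
9. t2 CAS -> counter=5 r=(3,4,4,3) succ=(1,1,0,0) retry=(0,0,0,1)
10. t3 CAS -> counter=5 r=(3,4,4,3) succ=(1,1,0,0) retry=(0,0,1,1)
11. t2 LOAD -> counter=5 r=(3,5,4,3) succ=(1,1,0,0) retry=(0,0,1,1)
12. t4 LOAD -> counter=5 r=(3,5,4,5) succ=(1,1,0,0) retry=(0,0,1,1)
13. t3 LOAD -> counter=5 r=(3,5,5,5) succ=(1,1,0,0) retry=(0,0,1,1)
14. t2 CAS -> counter=6 r=(3,5,5,5) succ=(1,2,0,0) retry=(0,0,1,1)
15. t4 CAS -> counter=6 r=(3,5,5,5) succ=(1,2,0,0) retry=(0,0,1,2)
16. t3 CAS -> counter=6 r=(3,5,5,5) succ=(1,2,0,0) retry=(0,0,2,2)
17. t4 LOAD -> counter=6 r=(3,5,5,6) succ=(1,2,0,0) retry=(0,0,2,2)
18. t4 CAS -> counter=7 r=(3,5,5,6) succ=(1,2,0,1) retry=(0,0,2,2)

counter=7 r=(3,5,5,6) succ=(1,2,0,1) retry=(0,0,2,2)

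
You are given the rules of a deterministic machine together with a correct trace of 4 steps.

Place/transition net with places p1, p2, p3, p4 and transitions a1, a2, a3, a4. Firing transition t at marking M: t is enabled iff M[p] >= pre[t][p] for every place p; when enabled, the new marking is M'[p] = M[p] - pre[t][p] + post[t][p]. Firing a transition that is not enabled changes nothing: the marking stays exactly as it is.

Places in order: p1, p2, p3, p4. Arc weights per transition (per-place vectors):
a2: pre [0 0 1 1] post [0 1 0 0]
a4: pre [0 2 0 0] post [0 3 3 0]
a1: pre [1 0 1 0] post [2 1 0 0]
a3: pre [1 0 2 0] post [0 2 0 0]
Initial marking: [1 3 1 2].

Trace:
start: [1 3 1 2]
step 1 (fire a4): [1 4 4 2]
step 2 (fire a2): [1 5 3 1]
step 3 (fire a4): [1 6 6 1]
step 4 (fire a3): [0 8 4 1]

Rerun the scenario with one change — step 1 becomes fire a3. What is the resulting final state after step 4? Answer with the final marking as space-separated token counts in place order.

0 7 1 1

(re-executing from step 1 with the substitution; state before step 1: [1 3 1 2])
step 1 (fire a3): [1 3 1 2]
step 2 (fire a2): [1 4 0 1]
step 3 (fire a4): [1 5 3 1]
step 4 (fire a3): [0 7 1 1]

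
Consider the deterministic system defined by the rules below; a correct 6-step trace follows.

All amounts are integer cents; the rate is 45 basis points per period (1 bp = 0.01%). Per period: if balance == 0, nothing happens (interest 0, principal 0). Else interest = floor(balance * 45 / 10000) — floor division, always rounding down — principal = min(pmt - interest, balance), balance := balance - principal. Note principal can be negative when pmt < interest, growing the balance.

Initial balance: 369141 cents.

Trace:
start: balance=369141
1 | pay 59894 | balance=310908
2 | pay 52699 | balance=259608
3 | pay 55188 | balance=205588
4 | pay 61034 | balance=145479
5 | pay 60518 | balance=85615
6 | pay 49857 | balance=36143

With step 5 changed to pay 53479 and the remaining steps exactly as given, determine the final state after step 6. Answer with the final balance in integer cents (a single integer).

(re-executing from step 5 with the substitution; state before step 5: balance=145479)
5 | pay 53479 | balance=92654
6 | pay 49857 | balance=43213

43213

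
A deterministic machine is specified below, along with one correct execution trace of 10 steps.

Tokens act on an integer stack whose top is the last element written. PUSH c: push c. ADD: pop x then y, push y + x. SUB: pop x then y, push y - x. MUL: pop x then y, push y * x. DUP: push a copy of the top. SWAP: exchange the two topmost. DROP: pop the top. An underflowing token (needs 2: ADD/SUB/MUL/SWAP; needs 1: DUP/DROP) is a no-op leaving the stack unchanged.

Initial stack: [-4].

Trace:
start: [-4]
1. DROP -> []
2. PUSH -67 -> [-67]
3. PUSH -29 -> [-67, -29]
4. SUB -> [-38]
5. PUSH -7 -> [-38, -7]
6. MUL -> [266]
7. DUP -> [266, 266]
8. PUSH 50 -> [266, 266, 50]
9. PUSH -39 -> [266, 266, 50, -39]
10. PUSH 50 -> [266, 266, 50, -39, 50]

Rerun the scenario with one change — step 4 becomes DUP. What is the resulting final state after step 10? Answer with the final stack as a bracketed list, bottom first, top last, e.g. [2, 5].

(re-executing from step 4 with the substitution; state before step 4: [-67, -29])
4. DUP -> [-67, -29, -29]
5. PUSH -7 -> [-67, -29, -29, -7]
6. MUL -> [-67, -29, 203]
7. DUP -> [-67, -29, 203, 203]
8. PUSH 50 -> [-67, -29, 203, 203, 50]
9. PUSH -39 -> [-67, -29, 203, 203, 50, -39]
10. PUSH 50 -> [-67, -29, 203, 203, 50, -39, 50]

[-67, -29, 203, 203, 50, -39, 50]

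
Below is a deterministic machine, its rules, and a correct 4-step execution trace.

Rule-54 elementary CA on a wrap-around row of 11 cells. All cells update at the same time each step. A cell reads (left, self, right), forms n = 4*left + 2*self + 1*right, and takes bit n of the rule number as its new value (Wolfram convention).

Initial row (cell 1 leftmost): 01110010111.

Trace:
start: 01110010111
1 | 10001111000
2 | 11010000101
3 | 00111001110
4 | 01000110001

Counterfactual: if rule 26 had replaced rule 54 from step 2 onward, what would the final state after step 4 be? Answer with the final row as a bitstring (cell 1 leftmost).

(re-executing steps 2..4 under rule 26; state before step 2: 10001111000)
2 | 01011000101
3 | 00010101000
4 | 00100000100

00100000100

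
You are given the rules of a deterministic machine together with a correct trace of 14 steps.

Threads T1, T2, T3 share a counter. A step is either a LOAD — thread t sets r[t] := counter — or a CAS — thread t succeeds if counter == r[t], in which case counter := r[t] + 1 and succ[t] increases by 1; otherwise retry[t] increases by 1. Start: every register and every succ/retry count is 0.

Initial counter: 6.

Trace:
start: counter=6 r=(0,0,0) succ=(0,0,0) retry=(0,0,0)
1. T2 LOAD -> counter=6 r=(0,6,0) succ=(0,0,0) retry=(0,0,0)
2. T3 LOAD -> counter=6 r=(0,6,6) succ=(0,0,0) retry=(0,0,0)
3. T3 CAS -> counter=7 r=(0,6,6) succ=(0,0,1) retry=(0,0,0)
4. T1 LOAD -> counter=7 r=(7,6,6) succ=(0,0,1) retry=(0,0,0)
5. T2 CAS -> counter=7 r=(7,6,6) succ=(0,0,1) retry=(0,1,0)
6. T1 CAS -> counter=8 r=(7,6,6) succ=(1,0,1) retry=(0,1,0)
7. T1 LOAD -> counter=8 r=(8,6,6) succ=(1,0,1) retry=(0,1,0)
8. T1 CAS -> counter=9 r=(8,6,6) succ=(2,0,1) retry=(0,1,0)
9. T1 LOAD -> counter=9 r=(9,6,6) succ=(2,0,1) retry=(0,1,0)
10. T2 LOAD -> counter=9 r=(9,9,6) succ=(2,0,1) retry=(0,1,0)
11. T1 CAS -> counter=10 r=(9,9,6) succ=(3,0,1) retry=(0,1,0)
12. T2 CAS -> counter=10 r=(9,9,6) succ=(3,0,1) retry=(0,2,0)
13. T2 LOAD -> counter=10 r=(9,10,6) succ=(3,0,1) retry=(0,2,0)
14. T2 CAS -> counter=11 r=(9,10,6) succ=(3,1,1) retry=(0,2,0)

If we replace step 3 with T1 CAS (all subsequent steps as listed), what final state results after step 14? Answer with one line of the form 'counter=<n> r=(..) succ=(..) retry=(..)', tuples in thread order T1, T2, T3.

counter=10 r=(8,9,6) succ=(2,2,0) retry=(2,1,0)

(re-executing from step 3 with the substitution; state before step 3: counter=6 r=(0,6,6) succ=(0,0,0) retry=(0,0,0))
3. T1 CAS -> counter=6 r=(0,6,6) succ=(0,0,0) retry=(1,0,0)
4. T1 LOAD -> counter=6 r=(6,6,6) succ=(0,0,0) retry=(1,0,0)
5. T2 CAS -> counter=7 r=(6,6,6) succ=(0,1,0) retry=(1,0,0)
6. T1 CAS -> counter=7 r=(6,6,6) succ=(0,1,0) retry=(2,0,0)
7. T1 LOAD -> counter=7 r=(7,6,6) succ=(0,1,0) retry=(2,0,0)
8. T1 CAS -> counter=8 r=(7,6,6) succ=(1,1,0) retry=(2,0,0)
9. T1 LOAD -> counter=8 r=(8,6,6) succ=(1,1,0) retry=(2,0,0)
10. T2 LOAD -> counter=8 r=(8,8,6) succ=(1,1,0) retry=(2,0,0)
11. T1 CAS -> counter=9 r=(8,8,6) succ=(2,1,0) retry=(2,0,0)
12. T2 CAS -> counter=9 r=(8,8,6) succ=(2,1,0) retry=(2,1,0)
13. T2 LOAD -> counter=9 r=(8,9,6) succ=(2,1,0) retry=(2,1,0)
14. T2 CAS -> counter=10 r=(8,9,6) succ=(2,2,0) retry=(2,1,0)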